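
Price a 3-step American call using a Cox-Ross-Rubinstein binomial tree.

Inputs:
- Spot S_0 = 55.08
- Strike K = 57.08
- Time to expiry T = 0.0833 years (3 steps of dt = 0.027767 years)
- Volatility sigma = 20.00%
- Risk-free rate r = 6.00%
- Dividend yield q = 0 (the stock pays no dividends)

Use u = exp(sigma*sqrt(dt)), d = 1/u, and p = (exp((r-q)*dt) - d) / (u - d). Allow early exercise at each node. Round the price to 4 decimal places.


dt = T/N = 0.027767
u = exp(sigma*sqrt(dt)) = 1.033888; d = 1/u = 0.967223
p = (exp((r-q)*dt) - d) / (u - d) = 0.516680
Discount per step: exp(-r*dt) = 0.998335
Stock lattice S(k, i) with i counting down-moves:
  k=0: S(0,0) = 55.0800
  k=1: S(1,0) = 56.9466; S(1,1) = 53.2746
  k=2: S(2,0) = 58.8764; S(2,1) = 55.0800; S(2,2) = 51.5284
  k=3: S(3,0) = 60.8716; S(3,1) = 56.9466; S(3,2) = 53.2746; S(3,3) = 49.8394
Terminal payoffs V(N, i) = max(S_T - K, 0):
  V(3,0) = 3.791597; V(3,1) = 0.000000; V(3,2) = 0.000000; V(3,3) = 0.000000
Backward induction: V(k, i) = exp(-r*dt) * [p * V(k+1, i) + (1-p) * V(k+1, i+1)]; then take max(V_cont, immediate exercise) for American.
  V(2,0) = exp(-r*dt) * [p*3.791597 + (1-p)*0.000000] = 1.955782; exercise = 1.796381; V(2,0) = max -> 1.955782
  V(2,1) = exp(-r*dt) * [p*0.000000 + (1-p)*0.000000] = 0.000000; exercise = 0.000000; V(2,1) = max -> 0.000000
  V(2,2) = exp(-r*dt) * [p*0.000000 + (1-p)*0.000000] = 0.000000; exercise = 0.000000; V(2,2) = max -> 0.000000
  V(1,0) = exp(-r*dt) * [p*1.955782 + (1-p)*0.000000] = 1.008832; exercise = 0.000000; V(1,0) = max -> 1.008832
  V(1,1) = exp(-r*dt) * [p*0.000000 + (1-p)*0.000000] = 0.000000; exercise = 0.000000; V(1,1) = max -> 0.000000
  V(0,0) = exp(-r*dt) * [p*1.008832 + (1-p)*0.000000] = 0.520376; exercise = 0.000000; V(0,0) = max -> 0.520376

Answer: Price = V(0,0) = 0.5204


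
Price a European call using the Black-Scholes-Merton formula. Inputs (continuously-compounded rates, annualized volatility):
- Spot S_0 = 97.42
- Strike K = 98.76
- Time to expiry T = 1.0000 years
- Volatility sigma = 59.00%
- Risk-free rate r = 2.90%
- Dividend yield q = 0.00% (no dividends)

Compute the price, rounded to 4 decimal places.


Answer: Price = 23.1788

Derivation:
d1 = (ln(S/K) + (r - q + 0.5*sigma^2) * T) / (sigma * sqrt(T)) = 0.32099807
d2 = d1 - sigma * sqrt(T) = -0.26900193
exp(-rT) = 0.97141646; exp(-qT) = 1.00000000
C = S_0 * exp(-qT) * N(d1) - K * exp(-rT) * N(d2)
N(d1) = 0.62589407; N(d2) = 0.39396410
C = 97.4200 * 1.00000000 * 0.62589407 - 98.7600 * 0.97141646 * 0.39396410 = 23.1788


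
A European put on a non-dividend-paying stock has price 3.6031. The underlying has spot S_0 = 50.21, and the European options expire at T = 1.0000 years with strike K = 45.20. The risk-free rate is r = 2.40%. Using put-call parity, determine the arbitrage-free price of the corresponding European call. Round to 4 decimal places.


Answer: Call price = 9.6850

Derivation:
Put-call parity: C - P = S_0 * exp(-qT) - K * exp(-rT).
S_0 * exp(-qT) = 50.2100 * 1.00000000 = 50.21000000
K * exp(-rT) = 45.2000 * 0.97628571 = 44.12811408
C = P + S*exp(-qT) - K*exp(-rT)
C = 3.6031 + 50.21000000 - 44.12811408 = 9.6850


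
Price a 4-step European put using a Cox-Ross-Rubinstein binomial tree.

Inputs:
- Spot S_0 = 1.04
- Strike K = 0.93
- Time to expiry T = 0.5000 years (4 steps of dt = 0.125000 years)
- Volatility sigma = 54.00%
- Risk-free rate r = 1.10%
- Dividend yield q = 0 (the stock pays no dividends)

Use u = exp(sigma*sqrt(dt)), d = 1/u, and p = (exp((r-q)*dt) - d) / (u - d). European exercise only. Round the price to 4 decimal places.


Answer: Price = V(0,0) = 0.1031

Derivation:
dt = T/N = 0.125000
u = exp(sigma*sqrt(dt)) = 1.210361; d = 1/u = 0.826200
p = (exp((r-q)*dt) - d) / (u - d) = 0.455996
Discount per step: exp(-r*dt) = 0.998626
Stock lattice S(k, i) with i counting down-moves:
  k=0: S(0,0) = 1.0400
  k=1: S(1,0) = 1.2588; S(1,1) = 0.8592
  k=2: S(2,0) = 1.5236; S(2,1) = 1.0400; S(2,2) = 0.7099
  k=3: S(3,0) = 1.8441; S(3,1) = 1.2588; S(3,2) = 0.8592; S(3,3) = 0.5865
  k=4: S(4,0) = 2.2320; S(4,1) = 1.5236; S(4,2) = 1.0400; S(4,3) = 0.7099; S(4,4) = 0.4846
Terminal payoffs V(N, i) = max(K - S_T, 0):
  V(4,0) = 0.000000; V(4,1) = 0.000000; V(4,2) = 0.000000; V(4,3) = 0.220090; V(4,4) = 0.445411
Backward induction: V(k, i) = exp(-r*dt) * [p * V(k+1, i) + (1-p) * V(k+1, i+1)].
  V(3,0) = exp(-r*dt) * [p*0.000000 + (1-p)*0.000000] = 0.000000
  V(3,1) = exp(-r*dt) * [p*0.000000 + (1-p)*0.000000] = 0.000000
  V(3,2) = exp(-r*dt) * [p*0.000000 + (1-p)*0.220090] = 0.119565
  V(3,3) = exp(-r*dt) * [p*0.220090 + (1-p)*0.445411] = 0.342195
  V(2,0) = exp(-r*dt) * [p*0.000000 + (1-p)*0.000000] = 0.000000
  V(2,1) = exp(-r*dt) * [p*0.000000 + (1-p)*0.119565] = 0.064955
  V(2,2) = exp(-r*dt) * [p*0.119565 + (1-p)*0.342195] = 0.240346
  V(1,0) = exp(-r*dt) * [p*0.000000 + (1-p)*0.064955] = 0.035287
  V(1,1) = exp(-r*dt) * [p*0.064955 + (1-p)*0.240346] = 0.160148
  V(0,0) = exp(-r*dt) * [p*0.035287 + (1-p)*0.160148] = 0.103070


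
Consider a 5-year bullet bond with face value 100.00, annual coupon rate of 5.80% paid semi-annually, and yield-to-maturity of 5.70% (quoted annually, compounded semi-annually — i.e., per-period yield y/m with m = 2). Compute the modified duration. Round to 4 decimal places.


Answer: Modified duration = 4.2905

Derivation:
Coupon per period c = face * coupon_rate / m = 2.900000
Periods per year m = 2; per-period yield y/m = 0.028500
Number of cashflows N = 10
Cashflows (t years, CF_t, discount factor 1/(1+y/m)^(m*t), PV):
  t = 0.5000: CF_t = 2.900000, DF = 0.972290, PV = 2.819640
  t = 1.0000: CF_t = 2.900000, DF = 0.945347, PV = 2.741507
  t = 1.5000: CF_t = 2.900000, DF = 0.919152, PV = 2.665539
  t = 2.0000: CF_t = 2.900000, DF = 0.893682, PV = 2.591677
  t = 2.5000: CF_t = 2.900000, DF = 0.868917, PV = 2.519861
  t = 3.0000: CF_t = 2.900000, DF = 0.844840, PV = 2.450035
  t = 3.5000: CF_t = 2.900000, DF = 0.821429, PV = 2.382144
  t = 4.0000: CF_t = 2.900000, DF = 0.798667, PV = 2.316134
  t = 4.5000: CF_t = 2.900000, DF = 0.776536, PV = 2.251953
  t = 5.0000: CF_t = 102.900000, DF = 0.755018, PV = 77.691305
Price P = sum_t PV_t = 100.429794
First compute Macaulay numerator sum_t t * PV_t:
  t * PV_t at t = 0.5000: 1.409820
  t * PV_t at t = 1.0000: 2.741507
  t * PV_t at t = 1.5000: 3.998309
  t * PV_t at t = 2.0000: 5.183353
  t * PV_t at t = 2.5000: 6.299652
  t * PV_t at t = 3.0000: 7.350104
  t * PV_t at t = 3.5000: 8.337502
  t * PV_t at t = 4.0000: 9.264535
  t * PV_t at t = 4.5000: 10.133789
  t * PV_t at t = 5.0000: 388.456523
Macaulay duration D = 443.175094 / 100.429794 = 4.412785
Modified duration = D / (1 + y/m) = 4.412785 / (1 + 0.028500) = 4.290506


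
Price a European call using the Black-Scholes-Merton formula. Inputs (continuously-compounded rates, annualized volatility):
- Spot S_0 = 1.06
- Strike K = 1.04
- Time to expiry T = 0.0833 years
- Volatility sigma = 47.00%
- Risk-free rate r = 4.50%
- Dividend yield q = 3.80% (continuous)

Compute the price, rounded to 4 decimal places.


Answer: Price = 0.0674

Derivation:
d1 = (ln(S/K) + (r - q + 0.5*sigma^2) * T) / (sigma * sqrt(T)) = 0.21254510
d2 = d1 - sigma * sqrt(T) = 0.07689492
exp(-rT) = 0.99625852; exp(-qT) = 0.99683960
C = S_0 * exp(-qT) * N(d1) - K * exp(-rT) * N(d2)
N(d1) = 0.58415910; N(d2) = 0.53064643
C = 1.0600 * 0.99683960 * 0.58415910 - 1.0400 * 0.99625852 * 0.53064643 = 0.0674


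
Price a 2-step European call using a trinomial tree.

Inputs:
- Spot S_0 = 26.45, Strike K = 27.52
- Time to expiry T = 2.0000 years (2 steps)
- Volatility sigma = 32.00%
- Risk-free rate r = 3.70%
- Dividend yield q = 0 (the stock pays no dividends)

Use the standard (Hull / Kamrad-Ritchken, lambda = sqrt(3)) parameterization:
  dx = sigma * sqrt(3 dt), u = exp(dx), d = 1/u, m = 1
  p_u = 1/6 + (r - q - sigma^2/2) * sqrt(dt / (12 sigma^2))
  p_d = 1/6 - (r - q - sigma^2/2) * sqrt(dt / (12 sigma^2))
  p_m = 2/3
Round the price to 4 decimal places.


dt = T/N = 1.000000; dx = sigma*sqrt(3*dt) = 0.554256
u = exp(dx) = 1.740646; d = 1/u = 0.574499
p_u = 0.153857, p_m = 0.666667, p_d = 0.179477
Discount per step: exp(-r*dt) = 0.963676
Stock lattice S(k, j) with j the centered position index:
  k=0: S(0,+0) = 26.4500
  k=1: S(1,-1) = 15.1955; S(1,+0) = 26.4500; S(1,+1) = 46.0401
  k=2: S(2,-2) = 8.7298; S(2,-1) = 15.1955; S(2,+0) = 26.4500; S(2,+1) = 46.0401; S(2,+2) = 80.1395
Terminal payoffs V(N, j) = max(S_T - K, 0):
  V(2,-2) = 0.000000; V(2,-1) = 0.000000; V(2,+0) = 0.000000; V(2,+1) = 18.520084; V(2,+2) = 52.619485
Backward induction: V(k, j) = exp(-r*dt) * [p_u * V(k+1, j+1) + p_m * V(k+1, j) + p_d * V(k+1, j-1)]
  V(1,-1) = exp(-r*dt) * [p_u*0.000000 + p_m*0.000000 + p_d*0.000000] = 0.000000
  V(1,+0) = exp(-r*dt) * [p_u*18.520084 + p_m*0.000000 + p_d*0.000000] = 2.745937
  V(1,+1) = exp(-r*dt) * [p_u*52.619485 + p_m*18.520084 + p_d*0.000000] = 19.700030
  V(0,+0) = exp(-r*dt) * [p_u*19.700030 + p_m*2.745937 + p_d*0.000000] = 4.685014

Answer: Price = V(0,0) = 4.6850


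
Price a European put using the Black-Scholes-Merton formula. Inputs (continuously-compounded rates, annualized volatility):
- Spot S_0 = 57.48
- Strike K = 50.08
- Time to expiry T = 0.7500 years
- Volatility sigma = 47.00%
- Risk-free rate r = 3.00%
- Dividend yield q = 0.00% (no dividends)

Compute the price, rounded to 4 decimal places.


d1 = (ln(S/K) + (r - q + 0.5*sigma^2) * T) / (sigma * sqrt(T)) = 0.59738023
d2 = d1 - sigma * sqrt(T) = 0.19034829
exp(-rT) = 0.97775124; exp(-qT) = 1.00000000
P = K * exp(-rT) * N(-d2) - S_0 * exp(-qT) * N(-d1)
N(-d1) = 0.27512677; N(-d2) = 0.42451811
P = 50.0800 * 0.97775124 * 0.42451811 - 57.4800 * 1.00000000 * 0.27512677 = 4.9726

Answer: Price = 4.9726


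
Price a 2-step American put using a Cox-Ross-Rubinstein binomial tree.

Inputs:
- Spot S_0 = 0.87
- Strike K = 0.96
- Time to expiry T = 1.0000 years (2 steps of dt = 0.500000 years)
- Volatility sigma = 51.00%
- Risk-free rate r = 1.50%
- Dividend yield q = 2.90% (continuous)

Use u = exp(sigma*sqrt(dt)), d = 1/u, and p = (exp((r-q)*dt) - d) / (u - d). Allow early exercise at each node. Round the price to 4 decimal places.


dt = T/N = 0.500000
u = exp(sigma*sqrt(dt)) = 1.434225; d = 1/u = 0.697241
p = (exp((r-q)*dt) - d) / (u - d) = 0.401343
Discount per step: exp(-r*dt) = 0.992528
Stock lattice S(k, i) with i counting down-moves:
  k=0: S(0,0) = 0.8700
  k=1: S(1,0) = 1.2478; S(1,1) = 0.6066
  k=2: S(2,0) = 1.7896; S(2,1) = 0.8700; S(2,2) = 0.4229
Terminal payoffs V(N, i) = max(K - S_T, 0):
  V(2,0) = 0.000000; V(2,1) = 0.090000; V(2,2) = 0.537054
Backward induction: V(k, i) = exp(-r*dt) * [p * V(k+1, i) + (1-p) * V(k+1, i+1)]; then take max(V_cont, immediate exercise) for American.
  V(1,0) = exp(-r*dt) * [p*0.000000 + (1-p)*0.090000] = 0.053477; exercise = 0.000000; V(1,0) = max -> 0.053477
  V(1,1) = exp(-r*dt) * [p*0.090000 + (1-p)*0.537054] = 0.354960; exercise = 0.353401; V(1,1) = max -> 0.354960
  V(0,0) = exp(-r*dt) * [p*0.053477 + (1-p)*0.354960] = 0.232213; exercise = 0.090000; V(0,0) = max -> 0.232213

Answer: Price = V(0,0) = 0.2322


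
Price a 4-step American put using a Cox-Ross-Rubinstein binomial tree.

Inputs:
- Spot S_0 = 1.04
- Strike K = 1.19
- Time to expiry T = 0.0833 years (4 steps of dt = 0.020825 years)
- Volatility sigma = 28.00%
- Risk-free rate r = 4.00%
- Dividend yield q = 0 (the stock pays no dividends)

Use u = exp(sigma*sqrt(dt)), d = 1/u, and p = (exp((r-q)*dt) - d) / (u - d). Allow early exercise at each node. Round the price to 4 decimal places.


Answer: Price = V(0,0) = 0.1502

Derivation:
dt = T/N = 0.020825
u = exp(sigma*sqrt(dt)) = 1.041234; d = 1/u = 0.960399
p = (exp((r-q)*dt) - d) / (u - d) = 0.500209
Discount per step: exp(-r*dt) = 0.999167
Stock lattice S(k, i) with i counting down-moves:
  k=0: S(0,0) = 1.0400
  k=1: S(1,0) = 1.0829; S(1,1) = 0.9988
  k=2: S(2,0) = 1.1275; S(2,1) = 1.0400; S(2,2) = 0.9593
  k=3: S(3,0) = 1.1740; S(3,1) = 1.0829; S(3,2) = 0.9988; S(3,3) = 0.9213
  k=4: S(4,0) = 1.2224; S(4,1) = 1.1275; S(4,2) = 1.0400; S(4,3) = 0.9593; S(4,4) = 0.8848
Terminal payoffs V(N, i) = max(K - S_T, 0):
  V(4,0) = 0.000000; V(4,1) = 0.062465; V(4,2) = 0.150000; V(4,3) = 0.230739; V(4,4) = 0.305210
Backward induction: V(k, i) = exp(-r*dt) * [p * V(k+1, i) + (1-p) * V(k+1, i+1)]; then take max(V_cont, immediate exercise) for American.
  V(3,0) = exp(-r*dt) * [p*0.000000 + (1-p)*0.062465] = 0.031194; exercise = 0.015973; V(3,0) = max -> 0.031194
  V(3,1) = exp(-r*dt) * [p*0.062465 + (1-p)*0.150000] = 0.106126; exercise = 0.107117; V(3,1) = max -> 0.107117
  V(3,2) = exp(-r*dt) * [p*0.150000 + (1-p)*0.230739] = 0.190194; exercise = 0.191185; V(3,2) = max -> 0.191185
  V(3,3) = exp(-r*dt) * [p*0.230739 + (1-p)*0.305210] = 0.267736; exercise = 0.268727; V(3,3) = max -> 0.268727
  V(2,0) = exp(-r*dt) * [p*0.031194 + (1-p)*0.107117] = 0.069082; exercise = 0.062465; V(2,0) = max -> 0.069082
  V(2,1) = exp(-r*dt) * [p*0.107117 + (1-p)*0.191185] = 0.149009; exercise = 0.150000; V(2,1) = max -> 0.150000
  V(2,2) = exp(-r*dt) * [p*0.191185 + (1-p)*0.268727] = 0.229748; exercise = 0.230739; V(2,2) = max -> 0.230739
  V(1,0) = exp(-r*dt) * [p*0.069082 + (1-p)*0.150000] = 0.109433; exercise = 0.107117; V(1,0) = max -> 0.109433
  V(1,1) = exp(-r*dt) * [p*0.150000 + (1-p)*0.230739] = 0.190194; exercise = 0.191185; V(1,1) = max -> 0.191185
  V(0,0) = exp(-r*dt) * [p*0.109433 + (1-p)*0.191185] = 0.150167; exercise = 0.150000; V(0,0) = max -> 0.150167


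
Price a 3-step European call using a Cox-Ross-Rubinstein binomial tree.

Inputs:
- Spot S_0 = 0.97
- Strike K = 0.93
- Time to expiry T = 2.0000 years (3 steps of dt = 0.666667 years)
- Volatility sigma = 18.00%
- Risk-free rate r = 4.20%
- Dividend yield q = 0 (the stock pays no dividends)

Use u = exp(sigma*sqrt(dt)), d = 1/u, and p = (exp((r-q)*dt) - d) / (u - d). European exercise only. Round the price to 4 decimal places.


Answer: Price = V(0,0) = 0.1667

Derivation:
dt = T/N = 0.666667
u = exp(sigma*sqrt(dt)) = 1.158319; d = 1/u = 0.863320
p = (exp((r-q)*dt) - d) / (u - d) = 0.559581
Discount per step: exp(-r*dt) = 0.972388
Stock lattice S(k, i) with i counting down-moves:
  k=0: S(0,0) = 0.9700
  k=1: S(1,0) = 1.1236; S(1,1) = 0.8374
  k=2: S(2,0) = 1.3015; S(2,1) = 0.9700; S(2,2) = 0.7230
  k=3: S(3,0) = 1.5075; S(3,1) = 1.1236; S(3,2) = 0.8374; S(3,3) = 0.6241
Terminal payoffs V(N, i) = max(S_T - K, 0):
  V(3,0) = 0.577494; V(3,1) = 0.193569; V(3,2) = 0.000000; V(3,3) = 0.000000
Backward induction: V(k, i) = exp(-r*dt) * [p * V(k+1, i) + (1-p) * V(k+1, i+1)].
  V(2,0) = exp(-r*dt) * [p*0.577494 + (1-p)*0.193569] = 0.397130
  V(2,1) = exp(-r*dt) * [p*0.193569 + (1-p)*0.000000] = 0.105327
  V(2,2) = exp(-r*dt) * [p*0.000000 + (1-p)*0.000000] = 0.000000
  V(1,0) = exp(-r*dt) * [p*0.397130 + (1-p)*0.105327] = 0.261197
  V(1,1) = exp(-r*dt) * [p*0.105327 + (1-p)*0.000000] = 0.057311
  V(0,0) = exp(-r*dt) * [p*0.261197 + (1-p)*0.057311] = 0.166669


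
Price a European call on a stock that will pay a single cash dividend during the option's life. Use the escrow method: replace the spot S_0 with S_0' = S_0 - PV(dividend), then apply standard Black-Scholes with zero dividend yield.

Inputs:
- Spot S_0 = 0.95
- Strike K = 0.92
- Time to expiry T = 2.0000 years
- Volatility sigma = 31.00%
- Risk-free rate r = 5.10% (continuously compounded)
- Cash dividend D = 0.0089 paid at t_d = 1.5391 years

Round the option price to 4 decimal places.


PV(D) = D * exp(-r * t_d) = 0.0089 * 0.92450751 = 0.00822812
S_0' = S_0 - PV(D) = 0.9500 - 0.00822812 = 0.94177188
d1 = (ln(S_0'/K) + (r + sigma^2/2)*T) / (sigma*sqrt(T)) = 0.50521505
d2 = d1 - sigma*sqrt(T) = 0.06680885
exp(-rT) = 0.90302955
N(d1) = 0.69329610; N(d2) = 0.52663306
C = S_0' * N(d1) - K * exp(-rT) * N(d2) = 0.94177188 * 0.69329610 - 0.9200 * 0.90302955 * 0.52663306 = 0.2154

Answer: Price = 0.2154


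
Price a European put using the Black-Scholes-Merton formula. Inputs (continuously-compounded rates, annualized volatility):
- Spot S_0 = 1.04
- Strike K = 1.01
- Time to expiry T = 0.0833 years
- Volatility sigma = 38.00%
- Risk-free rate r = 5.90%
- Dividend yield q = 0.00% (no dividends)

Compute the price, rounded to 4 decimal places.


d1 = (ln(S/K) + (r - q + 0.5*sigma^2) * T) / (sigma * sqrt(T)) = 0.36653280
d2 = d1 - sigma * sqrt(T) = 0.25685820
exp(-rT) = 0.99509736; exp(-qT) = 1.00000000
P = K * exp(-rT) * N(-d2) - S_0 * exp(-qT) * N(-d1)
N(-d1) = 0.35698377; N(-d2) = 0.39864412
P = 1.0100 * 0.99509736 * 0.39864412 - 1.0400 * 1.00000000 * 0.35698377 = 0.0294

Answer: Price = 0.0294


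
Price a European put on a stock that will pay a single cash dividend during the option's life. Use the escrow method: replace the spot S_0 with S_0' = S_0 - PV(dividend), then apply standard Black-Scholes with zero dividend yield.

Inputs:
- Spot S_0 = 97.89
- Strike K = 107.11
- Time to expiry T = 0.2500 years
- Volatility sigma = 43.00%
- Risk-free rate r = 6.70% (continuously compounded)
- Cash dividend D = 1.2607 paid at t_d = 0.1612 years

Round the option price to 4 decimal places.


PV(D) = D * exp(-r * t_d) = 1.2607 * 0.98925771 = 1.24715720
S_0' = S_0 - PV(D) = 97.8900 - 1.24715720 = 96.64284280
d1 = (ln(S_0'/K) + (r + sigma^2/2)*T) / (sigma*sqrt(T)) = -0.29289160
d2 = d1 - sigma*sqrt(T) = -0.50789160
exp(-rT) = 0.98338950
N(-d1) = 0.61519749; N(-d2) = 0.69423532
P = K * exp(-rT) * N(-d2) - S_0' * N(-d1) = 107.1100 * 0.98338950 * 0.69423532 - 96.64284280 * 0.61519749 = 13.6700

Answer: Price = 13.6700


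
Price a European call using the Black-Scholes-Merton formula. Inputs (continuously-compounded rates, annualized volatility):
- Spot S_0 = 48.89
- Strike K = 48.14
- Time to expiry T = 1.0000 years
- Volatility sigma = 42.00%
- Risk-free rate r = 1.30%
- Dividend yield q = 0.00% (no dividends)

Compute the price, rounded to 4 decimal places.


d1 = (ln(S/K) + (r - q + 0.5*sigma^2) * T) / (sigma * sqrt(T)) = 0.27776058
d2 = d1 - sigma * sqrt(T) = -0.14223942
exp(-rT) = 0.98708414; exp(-qT) = 1.00000000
C = S_0 * exp(-qT) * N(d1) - K * exp(-rT) * N(d2)
N(d1) = 0.60940192; N(d2) = 0.44344545
C = 48.8900 * 1.00000000 * 0.60940192 - 48.1400 * 0.98708414 * 0.44344545 = 8.7219

Answer: Price = 8.7219


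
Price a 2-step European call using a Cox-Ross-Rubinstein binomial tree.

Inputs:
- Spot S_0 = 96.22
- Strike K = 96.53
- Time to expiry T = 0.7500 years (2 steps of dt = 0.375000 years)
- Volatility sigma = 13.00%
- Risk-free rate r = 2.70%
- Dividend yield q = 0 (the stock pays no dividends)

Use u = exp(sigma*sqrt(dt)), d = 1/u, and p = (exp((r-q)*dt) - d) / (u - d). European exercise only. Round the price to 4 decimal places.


Answer: Price = V(0,0) = 4.7254

Derivation:
dt = T/N = 0.375000
u = exp(sigma*sqrt(dt)) = 1.082863; d = 1/u = 0.923478
p = (exp((r-q)*dt) - d) / (u - d) = 0.543956
Discount per step: exp(-r*dt) = 0.989926
Stock lattice S(k, i) with i counting down-moves:
  k=0: S(0,0) = 96.2200
  k=1: S(1,0) = 104.1931; S(1,1) = 88.8570
  k=2: S(2,0) = 112.8268; S(2,1) = 96.2200; S(2,2) = 82.0575
Terminal payoffs V(N, i) = max(S_T - K, 0):
  V(2,0) = 16.296819; V(2,1) = 0.000000; V(2,2) = 0.000000
Backward induction: V(k, i) = exp(-r*dt) * [p * V(k+1, i) + (1-p) * V(k+1, i+1)].
  V(1,0) = exp(-r*dt) * [p*16.296819 + (1-p)*0.000000] = 8.775458
  V(1,1) = exp(-r*dt) * [p*0.000000 + (1-p)*0.000000] = 0.000000
  V(0,0) = exp(-r*dt) * [p*8.775458 + (1-p)*0.000000] = 4.725380


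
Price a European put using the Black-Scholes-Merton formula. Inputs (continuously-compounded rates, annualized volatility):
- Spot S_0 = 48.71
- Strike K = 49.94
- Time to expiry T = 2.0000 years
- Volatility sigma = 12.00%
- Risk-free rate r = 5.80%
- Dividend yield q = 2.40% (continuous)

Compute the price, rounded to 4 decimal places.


d1 = (ln(S/K) + (r - q + 0.5*sigma^2) * T) / (sigma * sqrt(T)) = 0.33859845
d2 = d1 - sigma * sqrt(T) = 0.16889283
exp(-rT) = 0.89047522; exp(-qT) = 0.95313379
P = K * exp(-rT) * N(-d2) - S_0 * exp(-qT) * N(-d1)
N(-d1) = 0.36745612; N(-d2) = 0.43294047
P = 49.9400 * 0.89047522 * 0.43294047 - 48.7100 * 0.95313379 * 0.36745612 = 2.1931

Answer: Price = 2.1931


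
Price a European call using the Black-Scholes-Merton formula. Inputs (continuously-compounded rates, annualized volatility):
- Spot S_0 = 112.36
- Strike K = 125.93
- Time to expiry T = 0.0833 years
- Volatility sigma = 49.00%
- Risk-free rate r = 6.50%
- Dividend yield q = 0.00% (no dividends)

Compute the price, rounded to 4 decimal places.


d1 = (ln(S/K) + (r - q + 0.5*sigma^2) * T) / (sigma * sqrt(T)) = -0.69722649
d2 = d1 - sigma * sqrt(T) = -0.83864902
exp(-rT) = 0.99460013; exp(-qT) = 1.00000000
C = S_0 * exp(-qT) * N(d1) - K * exp(-rT) * N(d2)
N(d1) = 0.24283053; N(d2) = 0.20083315
C = 112.3600 * 1.00000000 * 0.24283053 - 125.9300 * 0.99460013 * 0.20083315 = 2.1301

Answer: Price = 2.1301


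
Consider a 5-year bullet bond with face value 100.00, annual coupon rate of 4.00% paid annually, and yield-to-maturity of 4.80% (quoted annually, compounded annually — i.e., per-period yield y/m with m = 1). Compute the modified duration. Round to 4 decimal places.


Coupon per period c = face * coupon_rate / m = 4.000000
Periods per year m = 1; per-period yield y/m = 0.048000
Number of cashflows N = 5
Cashflows (t years, CF_t, discount factor 1/(1+y/m)^(m*t), PV):
  t = 1.0000: CF_t = 4.000000, DF = 0.954198, PV = 3.816794
  t = 2.0000: CF_t = 4.000000, DF = 0.910495, PV = 3.641979
  t = 3.0000: CF_t = 4.000000, DF = 0.868793, PV = 3.475171
  t = 4.0000: CF_t = 4.000000, DF = 0.829001, PV = 3.316003
  t = 5.0000: CF_t = 104.000000, DF = 0.791031, PV = 82.267240
Price P = sum_t PV_t = 96.517186
First compute Macaulay numerator sum_t t * PV_t:
  t * PV_t at t = 1.0000: 3.816794
  t * PV_t at t = 2.0000: 7.283958
  t * PV_t at t = 3.0000: 10.425512
  t * PV_t at t = 4.0000: 13.264010
  t * PV_t at t = 5.0000: 411.336199
Macaulay duration D = 446.126473 / 96.517186 = 4.622249
Modified duration = D / (1 + y/m) = 4.622249 / (1 + 0.048000) = 4.410543

Answer: Modified duration = 4.4105


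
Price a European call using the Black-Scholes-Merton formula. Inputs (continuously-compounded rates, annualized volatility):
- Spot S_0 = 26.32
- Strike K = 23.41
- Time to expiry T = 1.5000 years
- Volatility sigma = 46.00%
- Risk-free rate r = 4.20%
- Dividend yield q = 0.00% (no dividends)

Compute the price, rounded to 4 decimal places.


Answer: Price = 7.7903

Derivation:
d1 = (ln(S/K) + (r - q + 0.5*sigma^2) * T) / (sigma * sqrt(T)) = 0.60148432
d2 = d1 - sigma * sqrt(T) = 0.03810168
exp(-rT) = 0.93894347; exp(-qT) = 1.00000000
C = S_0 * exp(-qT) * N(d1) - K * exp(-rT) * N(d2)
N(d1) = 0.72624127; N(d2) = 0.51519669
C = 26.3200 * 1.00000000 * 0.72624127 - 23.4100 * 0.93894347 * 0.51519669 = 7.7903


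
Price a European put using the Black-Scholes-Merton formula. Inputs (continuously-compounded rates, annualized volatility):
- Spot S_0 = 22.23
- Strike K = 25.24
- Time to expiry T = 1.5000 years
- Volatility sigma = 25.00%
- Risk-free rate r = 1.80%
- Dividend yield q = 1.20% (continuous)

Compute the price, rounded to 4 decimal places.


d1 = (ln(S/K) + (r - q + 0.5*sigma^2) * T) / (sigma * sqrt(T)) = -0.23225183
d2 = d1 - sigma * sqrt(T) = -0.53843805
exp(-rT) = 0.97336124; exp(-qT) = 0.98216103
P = K * exp(-rT) * N(-d2) - S_0 * exp(-qT) * N(-d1)
N(-d1) = 0.59182879; N(-d2) = 0.70486267
P = 25.2400 * 0.97336124 * 0.70486267 - 22.2300 * 0.98216103 * 0.59182879 = 4.3952

Answer: Price = 4.3952


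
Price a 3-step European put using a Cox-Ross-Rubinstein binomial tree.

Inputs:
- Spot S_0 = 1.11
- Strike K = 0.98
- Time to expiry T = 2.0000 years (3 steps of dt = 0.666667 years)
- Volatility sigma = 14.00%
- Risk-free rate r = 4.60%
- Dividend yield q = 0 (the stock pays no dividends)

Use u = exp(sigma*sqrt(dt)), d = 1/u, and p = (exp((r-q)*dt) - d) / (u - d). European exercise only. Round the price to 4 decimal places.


Answer: Price = V(0,0) = 0.0106

Derivation:
dt = T/N = 0.666667
u = exp(sigma*sqrt(dt)) = 1.121099; d = 1/u = 0.891982
p = (exp((r-q)*dt) - d) / (u - d) = 0.607374
Discount per step: exp(-r*dt) = 0.969799
Stock lattice S(k, i) with i counting down-moves:
  k=0: S(0,0) = 1.1100
  k=1: S(1,0) = 1.2444; S(1,1) = 0.9901
  k=2: S(2,0) = 1.3951; S(2,1) = 1.1100; S(2,2) = 0.8832
  k=3: S(3,0) = 1.5641; S(3,1) = 1.2444; S(3,2) = 0.9901; S(3,3) = 0.7878
Terminal payoffs V(N, i) = max(K - S_T, 0):
  V(3,0) = 0.000000; V(3,1) = 0.000000; V(3,2) = 0.000000; V(3,3) = 0.192245
Backward induction: V(k, i) = exp(-r*dt) * [p * V(k+1, i) + (1-p) * V(k+1, i+1)].
  V(2,0) = exp(-r*dt) * [p*0.000000 + (1-p)*0.000000] = 0.000000
  V(2,1) = exp(-r*dt) * [p*0.000000 + (1-p)*0.000000] = 0.000000
  V(2,2) = exp(-r*dt) * [p*0.000000 + (1-p)*0.192245] = 0.073201
  V(1,0) = exp(-r*dt) * [p*0.000000 + (1-p)*0.000000] = 0.000000
  V(1,1) = exp(-r*dt) * [p*0.000000 + (1-p)*0.073201] = 0.027873
  V(0,0) = exp(-r*dt) * [p*0.000000 + (1-p)*0.027873] = 0.010613


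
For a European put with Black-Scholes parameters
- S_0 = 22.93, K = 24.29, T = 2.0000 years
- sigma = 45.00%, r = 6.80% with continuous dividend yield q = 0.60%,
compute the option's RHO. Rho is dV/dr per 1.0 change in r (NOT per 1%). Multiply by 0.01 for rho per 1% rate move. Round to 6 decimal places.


Answer: Rho = -24.792157

Derivation:
d1 = 0.4225062859; d2 = -0.2138898172
phi(d1) = 0.3648772388; exp(-qT) = 0.9880717129; exp(-rT) = 0.8728426325
N(-d2) = 0.5846835094
Rho = -K*T*exp(-rT)*N(-d2) = -24.2900 * 2.0000 * 0.8728426325 * 0.5846835094 = -24.792157


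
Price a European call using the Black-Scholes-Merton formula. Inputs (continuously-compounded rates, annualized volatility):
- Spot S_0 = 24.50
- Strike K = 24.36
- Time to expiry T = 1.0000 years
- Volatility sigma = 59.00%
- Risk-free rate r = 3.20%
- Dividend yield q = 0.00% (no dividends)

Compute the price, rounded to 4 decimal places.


d1 = (ln(S/K) + (r - q + 0.5*sigma^2) * T) / (sigma * sqrt(T)) = 0.35895030
d2 = d1 - sigma * sqrt(T) = -0.23104970
exp(-rT) = 0.96850658; exp(-qT) = 1.00000000
C = S_0 * exp(-qT) * N(d1) - K * exp(-rT) * N(d2)
N(d1) = 0.64018386; N(d2) = 0.40863809
C = 24.5000 * 1.00000000 * 0.64018386 - 24.3600 * 0.96850658 * 0.40863809 = 6.0436

Answer: Price = 6.0436


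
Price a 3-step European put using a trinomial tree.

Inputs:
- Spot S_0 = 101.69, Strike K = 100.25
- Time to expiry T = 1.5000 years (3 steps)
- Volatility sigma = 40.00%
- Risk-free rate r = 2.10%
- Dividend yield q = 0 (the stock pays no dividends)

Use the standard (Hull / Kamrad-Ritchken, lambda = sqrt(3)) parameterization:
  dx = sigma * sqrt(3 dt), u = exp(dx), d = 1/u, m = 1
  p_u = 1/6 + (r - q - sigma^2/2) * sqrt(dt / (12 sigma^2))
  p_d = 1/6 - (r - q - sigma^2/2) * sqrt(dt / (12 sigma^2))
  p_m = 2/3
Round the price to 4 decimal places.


dt = T/N = 0.500000; dx = sigma*sqrt(3*dt) = 0.489898
u = exp(dx) = 1.632150; d = 1/u = 0.612689
p_u = 0.136558, p_m = 0.666667, p_d = 0.196775
Discount per step: exp(-r*dt) = 0.989555
Stock lattice S(k, j) with j the centered position index:
  k=0: S(0,+0) = 101.6900
  k=1: S(1,-1) = 62.3043; S(1,+0) = 101.6900; S(1,+1) = 165.9733
  k=2: S(2,-2) = 38.1732; S(2,-1) = 62.3043; S(2,+0) = 101.6900; S(2,+1) = 165.9733; S(2,+2) = 270.8933
  k=3: S(3,-3) = 23.3883; S(3,-2) = 38.1732; S(3,-1) = 62.3043; S(3,+0) = 101.6900; S(3,+1) = 165.9733; S(3,+2) = 270.8933; S(3,+3) = 442.1383
Terminal payoffs V(N, j) = max(K - S_T, 0):
  V(3,-3) = 76.861718; V(3,-2) = 62.076824; V(3,-1) = 37.945664; V(3,+0) = 0.000000; V(3,+1) = 0.000000; V(3,+2) = 0.000000; V(3,+3) = 0.000000
Backward induction: V(k, j) = exp(-r*dt) * [p_u * V(k+1, j+1) + p_m * V(k+1, j) + p_d * V(k+1, j-1)]
  V(2,-2) = exp(-r*dt) * [p_u*37.945664 + p_m*62.076824 + p_d*76.861718] = 61.046445
  V(2,-1) = exp(-r*dt) * [p_u*0.000000 + p_m*37.945664 + p_d*62.076824] = 37.120457
  V(2,+0) = exp(-r*dt) * [p_u*0.000000 + p_m*0.000000 + p_d*37.945664] = 7.388766
  V(2,+1) = exp(-r*dt) * [p_u*0.000000 + p_m*0.000000 + p_d*0.000000] = 0.000000
  V(2,+2) = exp(-r*dt) * [p_u*0.000000 + p_m*0.000000 + p_d*0.000000] = 0.000000
  V(1,-1) = exp(-r*dt) * [p_u*7.388766 + p_m*37.120457 + p_d*61.046445] = 37.373889
  V(1,+0) = exp(-r*dt) * [p_u*0.000000 + p_m*7.388766 + p_d*37.120457] = 12.102476
  V(1,+1) = exp(-r*dt) * [p_u*0.000000 + p_m*0.000000 + p_d*7.388766] = 1.438738
  V(0,+0) = exp(-r*dt) * [p_u*1.438738 + p_m*12.102476 + p_d*37.373889] = 15.455893

Answer: Price = V(0,0) = 15.4559


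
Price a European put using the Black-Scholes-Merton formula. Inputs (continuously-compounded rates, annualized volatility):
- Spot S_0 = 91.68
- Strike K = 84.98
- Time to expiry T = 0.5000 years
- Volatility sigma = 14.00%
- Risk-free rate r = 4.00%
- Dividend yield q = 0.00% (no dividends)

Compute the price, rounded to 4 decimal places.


Answer: Price = 0.7643

Derivation:
d1 = (ln(S/K) + (r - q + 0.5*sigma^2) * T) / (sigma * sqrt(T)) = 1.01811576
d2 = d1 - sigma * sqrt(T) = 0.91912081
exp(-rT) = 0.98019867; exp(-qT) = 1.00000000
P = K * exp(-rT) * N(-d2) - S_0 * exp(-qT) * N(-d1)
N(-d1) = 0.15431147; N(-d2) = 0.17901619
P = 84.9800 * 0.98019867 * 0.17901619 - 91.6800 * 1.00000000 * 0.15431147 = 0.7643


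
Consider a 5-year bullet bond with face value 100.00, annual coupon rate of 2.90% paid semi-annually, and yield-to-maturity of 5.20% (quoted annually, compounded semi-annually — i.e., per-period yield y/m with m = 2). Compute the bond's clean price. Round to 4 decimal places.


Answer: Price = 89.9869

Derivation:
Coupon per period c = face * coupon_rate / m = 1.450000
Periods per year m = 2; per-period yield y/m = 0.026000
Number of cashflows N = 10
Cashflows (t years, CF_t, discount factor 1/(1+y/m)^(m*t), PV):
  t = 0.5000: CF_t = 1.450000, DF = 0.974659, PV = 1.413255
  t = 1.0000: CF_t = 1.450000, DF = 0.949960, PV = 1.377442
  t = 1.5000: CF_t = 1.450000, DF = 0.925887, PV = 1.342536
  t = 2.0000: CF_t = 1.450000, DF = 0.902424, PV = 1.308515
  t = 2.5000: CF_t = 1.450000, DF = 0.879555, PV = 1.275355
  t = 3.0000: CF_t = 1.450000, DF = 0.857266, PV = 1.243036
  t = 3.5000: CF_t = 1.450000, DF = 0.835542, PV = 1.211536
  t = 4.0000: CF_t = 1.450000, DF = 0.814369, PV = 1.180835
  t = 4.5000: CF_t = 1.450000, DF = 0.793732, PV = 1.150911
  t = 5.0000: CF_t = 101.450000, DF = 0.773618, PV = 78.483515
Price P = sum_t PV_t = 89.986936


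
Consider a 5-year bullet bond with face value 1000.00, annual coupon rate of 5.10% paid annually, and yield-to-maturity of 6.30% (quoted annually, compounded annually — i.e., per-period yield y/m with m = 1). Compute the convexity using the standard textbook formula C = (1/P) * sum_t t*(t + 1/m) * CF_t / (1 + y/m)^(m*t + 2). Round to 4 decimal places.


Answer: Convexity = 23.2044

Derivation:
Coupon per period c = face * coupon_rate / m = 51.000000
Periods per year m = 1; per-period yield y/m = 0.063000
Number of cashflows N = 5
Cashflows (t years, CF_t, discount factor 1/(1+y/m)^(m*t), PV):
  t = 1.0000: CF_t = 51.000000, DF = 0.940734, PV = 47.977422
  t = 2.0000: CF_t = 51.000000, DF = 0.884980, PV = 45.133982
  t = 3.0000: CF_t = 51.000000, DF = 0.832531, PV = 42.459061
  t = 4.0000: CF_t = 51.000000, DF = 0.783190, PV = 39.942672
  t = 5.0000: CF_t = 1051.000000, DF = 0.736773, PV = 774.348379
Price P = sum_t PV_t = 949.861516
Convexity numerator sum_t t*(t + 1/m) * CF_t / (1+y/m)^(m*t + 2):
  t = 1.0000: term = 84.918121
  t = 2.0000: term = 239.656034
  t = 3.0000: term = 450.905050
  t = 4.0000: term = 706.969348
  t = 5.0000: term = 20558.485554
Convexity = (1/P) * sum = 22040.934108 / 949.861516 = 23.204366


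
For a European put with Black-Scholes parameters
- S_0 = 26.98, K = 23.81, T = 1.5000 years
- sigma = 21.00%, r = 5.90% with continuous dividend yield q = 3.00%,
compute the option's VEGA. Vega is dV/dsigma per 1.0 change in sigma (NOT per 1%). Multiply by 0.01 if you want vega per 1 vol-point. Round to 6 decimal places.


Answer: Vega = 9.270117

Derivation:
d1 = 0.7837013748; d2 = 0.5265049518
phi(d1) = 0.2934545651; exp(-qT) = 0.9559974818; exp(-rT) = 0.9153031107
Vega = S * exp(-qT) * phi(d1) * sqrt(T) = 26.9800 * 0.9559974818 * 0.2934545651 * 1.2247448714 = 9.270117


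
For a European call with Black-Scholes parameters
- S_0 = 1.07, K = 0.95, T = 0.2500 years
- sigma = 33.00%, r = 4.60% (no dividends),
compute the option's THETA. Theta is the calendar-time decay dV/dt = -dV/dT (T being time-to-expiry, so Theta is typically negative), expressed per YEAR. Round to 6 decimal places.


d1 = 0.8731178355; d2 = 0.7081178355
phi(d1) = 0.2725029306; exp(-qT) = 1.0000000000; exp(-rT) = 0.9885658722
Theta = -S*exp(-qT)*phi(d1)*sigma/(2*sqrt(T)) - r*K*exp(-rT)*N(d2) + q*S*exp(-qT)*N(d1)
N(d1) = 0.8087005733; N(d2) = 0.7605639577; sqrt(T) = 0.5000000000
Term 1 = -1.0700 * 1.0000000000 * 0.2725029306 * 0.3300 / (2 * 0.5000000000) = -0.0962207848
Term 2 = -0.0460 * 0.9500 * 0.9885658722 * 0.7605639577 = -0.0328566129
Term 3 = 0 (no dividend yield, q = 0)
Theta = -0.0962207848 + (-0.0328566129) + (0.0000000000) = -0.129077

Answer: Theta = -0.129077


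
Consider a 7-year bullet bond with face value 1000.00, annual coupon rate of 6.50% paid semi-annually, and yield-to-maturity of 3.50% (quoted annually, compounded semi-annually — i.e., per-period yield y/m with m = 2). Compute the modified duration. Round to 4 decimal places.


Answer: Modified duration = 5.7532

Derivation:
Coupon per period c = face * coupon_rate / m = 32.500000
Periods per year m = 2; per-period yield y/m = 0.017500
Number of cashflows N = 14
Cashflows (t years, CF_t, discount factor 1/(1+y/m)^(m*t), PV):
  t = 0.5000: CF_t = 32.500000, DF = 0.982801, PV = 31.941032
  t = 1.0000: CF_t = 32.500000, DF = 0.965898, PV = 31.391678
  t = 1.5000: CF_t = 32.500000, DF = 0.949285, PV = 30.851772
  t = 2.0000: CF_t = 32.500000, DF = 0.932959, PV = 30.321151
  t = 2.5000: CF_t = 32.500000, DF = 0.916913, PV = 29.799657
  t = 3.0000: CF_t = 32.500000, DF = 0.901143, PV = 29.287133
  t = 3.5000: CF_t = 32.500000, DF = 0.885644, PV = 28.783423
  t = 4.0000: CF_t = 32.500000, DF = 0.870412, PV = 28.288376
  t = 4.5000: CF_t = 32.500000, DF = 0.855441, PV = 27.801844
  t = 5.0000: CF_t = 32.500000, DF = 0.840729, PV = 27.323679
  t = 5.5000: CF_t = 32.500000, DF = 0.826269, PV = 26.853739
  t = 6.0000: CF_t = 32.500000, DF = 0.812058, PV = 26.391881
  t = 6.5000: CF_t = 32.500000, DF = 0.798091, PV = 25.937967
  t = 7.0000: CF_t = 1032.500000, DF = 0.784365, PV = 809.856756
Price P = sum_t PV_t = 1184.830088
First compute Macaulay numerator sum_t t * PV_t:
  t * PV_t at t = 0.5000: 15.970516
  t * PV_t at t = 1.0000: 31.391678
  t * PV_t at t = 1.5000: 46.277657
  t * PV_t at t = 2.0000: 60.642303
  t * PV_t at t = 2.5000: 74.499144
  t * PV_t at t = 3.0000: 87.861398
  t * PV_t at t = 3.5000: 100.741979
  t * PV_t at t = 4.0000: 113.153505
  t * PV_t at t = 4.5000: 125.108297
  t * PV_t at t = 5.0000: 136.618397
  t * PV_t at t = 5.5000: 147.695565
  t * PV_t at t = 6.0000: 158.351287
  t * PV_t at t = 6.5000: 168.596784
  t * PV_t at t = 7.0000: 5668.997295
Macaulay duration D = 6935.905804 / 1184.830088 = 5.853924
Modified duration = D / (1 + y/m) = 5.853924 / (1 + 0.017500) = 5.753243


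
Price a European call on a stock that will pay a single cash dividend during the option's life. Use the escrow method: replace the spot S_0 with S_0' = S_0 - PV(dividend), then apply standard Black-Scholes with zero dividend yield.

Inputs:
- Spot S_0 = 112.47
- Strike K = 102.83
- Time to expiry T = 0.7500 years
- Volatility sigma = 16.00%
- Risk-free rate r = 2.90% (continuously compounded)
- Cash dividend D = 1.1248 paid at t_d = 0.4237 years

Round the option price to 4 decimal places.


PV(D) = D * exp(-r * t_d) = 1.1248 * 0.98778788 = 1.11106381
S_0' = S_0 - PV(D) = 112.4700 - 1.11106381 = 111.35893619
d1 = (ln(S_0'/K) + (r + sigma^2/2)*T) / (sigma*sqrt(T)) = 0.80130086
d2 = d1 - sigma*sqrt(T) = 0.66273680
exp(-rT) = 0.97848483
N(d1) = 0.78852125; N(d2) = 0.74625043
C = S_0' * N(d1) - K * exp(-rT) * N(d2) = 111.35893619 * 0.78852125 - 102.8300 * 0.97848483 * 0.74625043 = 12.7230

Answer: Price = 12.7230


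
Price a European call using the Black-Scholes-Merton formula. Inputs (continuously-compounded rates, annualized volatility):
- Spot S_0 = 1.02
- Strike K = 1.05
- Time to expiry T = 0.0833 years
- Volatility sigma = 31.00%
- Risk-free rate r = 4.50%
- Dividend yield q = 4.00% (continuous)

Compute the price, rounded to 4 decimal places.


d1 = (ln(S/K) + (r - q + 0.5*sigma^2) * T) / (sigma * sqrt(T)) = -0.27459584
d2 = d1 - sigma * sqrt(T) = -0.36406723
exp(-rT) = 0.99625852; exp(-qT) = 0.99667354
C = S_0 * exp(-qT) * N(d1) - K * exp(-rT) * N(d2)
N(d1) = 0.39181338; N(d2) = 0.35790390
C = 1.0200 * 0.99667354 * 0.39181338 - 1.0500 * 0.99625852 * 0.35790390 = 0.0239

Answer: Price = 0.0239


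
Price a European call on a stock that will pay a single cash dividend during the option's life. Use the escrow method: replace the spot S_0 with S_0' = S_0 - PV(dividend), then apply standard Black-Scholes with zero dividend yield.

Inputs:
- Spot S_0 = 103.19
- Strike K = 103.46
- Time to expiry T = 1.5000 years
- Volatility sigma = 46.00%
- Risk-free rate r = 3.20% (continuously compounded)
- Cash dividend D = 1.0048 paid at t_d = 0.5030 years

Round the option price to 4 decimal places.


PV(D) = D * exp(-r * t_d) = 1.0048 * 0.98403285 = 0.98875621
S_0' = S_0 - PV(D) = 103.1900 - 0.98875621 = 102.20124379
d1 = (ln(S_0'/K) + (r + sigma^2/2)*T) / (sigma*sqrt(T)) = 0.34516290
d2 = d1 - sigma*sqrt(T) = -0.21821975
exp(-rT) = 0.95313379
N(d1) = 0.63501404; N(d2) = 0.41362895
C = S_0' * N(d1) - K * exp(-rT) * N(d2) = 102.20124379 * 0.63501404 - 103.4600 * 0.95313379 * 0.41362895 = 24.1108

Answer: Price = 24.1108


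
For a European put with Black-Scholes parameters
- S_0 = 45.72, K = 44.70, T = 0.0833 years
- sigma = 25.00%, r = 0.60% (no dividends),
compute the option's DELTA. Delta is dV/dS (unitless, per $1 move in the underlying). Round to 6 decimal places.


d1 = 0.3556994534; d2 = 0.2835451050
phi(d1) = 0.3744864779; exp(-qT) = 1.0000000000; exp(-rT) = 0.9995003249
N(-d1) = 0.3610328272
Delta = -exp(-qT) * N(-d1) = -1.0000000000 * 0.3610328272 = -0.361033

Answer: Delta = -0.361033


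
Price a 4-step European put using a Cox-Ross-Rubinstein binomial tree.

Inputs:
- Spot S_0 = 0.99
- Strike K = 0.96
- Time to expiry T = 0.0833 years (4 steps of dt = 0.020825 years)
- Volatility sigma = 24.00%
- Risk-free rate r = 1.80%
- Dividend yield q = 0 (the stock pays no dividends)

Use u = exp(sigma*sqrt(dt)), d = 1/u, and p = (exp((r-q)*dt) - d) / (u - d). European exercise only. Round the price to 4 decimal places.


dt = T/N = 0.020825
u = exp(sigma*sqrt(dt)) = 1.035241; d = 1/u = 0.965959
p = (exp((r-q)*dt) - d) / (u - d) = 0.496754
Discount per step: exp(-r*dt) = 0.999625
Stock lattice S(k, i) with i counting down-moves:
  k=0: S(0,0) = 0.9900
  k=1: S(1,0) = 1.0249; S(1,1) = 0.9563
  k=2: S(2,0) = 1.0610; S(2,1) = 0.9900; S(2,2) = 0.9237
  k=3: S(3,0) = 1.0984; S(3,1) = 1.0249; S(3,2) = 0.9563; S(3,3) = 0.8923
  k=4: S(4,0) = 1.1371; S(4,1) = 1.0610; S(4,2) = 0.9900; S(4,3) = 0.9237; S(4,4) = 0.8619
Terminal payoffs V(N, i) = max(K - S_T, 0):
  V(4,0) = 0.000000; V(4,1) = 0.000000; V(4,2) = 0.000000; V(4,3) = 0.036254; V(4,4) = 0.098075
Backward induction: V(k, i) = exp(-r*dt) * [p * V(k+1, i) + (1-p) * V(k+1, i+1)].
  V(3,0) = exp(-r*dt) * [p*0.000000 + (1-p)*0.000000] = 0.000000
  V(3,1) = exp(-r*dt) * [p*0.000000 + (1-p)*0.000000] = 0.000000
  V(3,2) = exp(-r*dt) * [p*0.000000 + (1-p)*0.036254] = 0.018238
  V(3,3) = exp(-r*dt) * [p*0.036254 + (1-p)*0.098075] = 0.067340
  V(2,0) = exp(-r*dt) * [p*0.000000 + (1-p)*0.000000] = 0.000000
  V(2,1) = exp(-r*dt) * [p*0.000000 + (1-p)*0.018238] = 0.009175
  V(2,2) = exp(-r*dt) * [p*0.018238 + (1-p)*0.067340] = 0.042932
  V(1,0) = exp(-r*dt) * [p*0.000000 + (1-p)*0.009175] = 0.004615
  V(1,1) = exp(-r*dt) * [p*0.009175 + (1-p)*0.042932] = 0.026153
  V(0,0) = exp(-r*dt) * [p*0.004615 + (1-p)*0.026153] = 0.015448

Answer: Price = V(0,0) = 0.0154


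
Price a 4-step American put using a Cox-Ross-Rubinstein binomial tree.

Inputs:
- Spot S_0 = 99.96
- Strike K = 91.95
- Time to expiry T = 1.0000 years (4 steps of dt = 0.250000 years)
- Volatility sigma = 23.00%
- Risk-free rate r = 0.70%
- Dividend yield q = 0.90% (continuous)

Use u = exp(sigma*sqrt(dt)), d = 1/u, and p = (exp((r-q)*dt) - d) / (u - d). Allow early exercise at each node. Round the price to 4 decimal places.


dt = T/N = 0.250000
u = exp(sigma*sqrt(dt)) = 1.121873; d = 1/u = 0.891366
p = (exp((r-q)*dt) - d) / (u - d) = 0.469113
Discount per step: exp(-r*dt) = 0.998252
Stock lattice S(k, i) with i counting down-moves:
  k=0: S(0,0) = 99.9600
  k=1: S(1,0) = 112.1425; S(1,1) = 89.1010
  k=2: S(2,0) = 125.8097; S(2,1) = 99.9600; S(2,2) = 79.4216
  k=3: S(3,0) = 141.1425; S(3,1) = 112.1425; S(3,2) = 89.1010; S(3,3) = 70.7937
  k=4: S(4,0) = 158.3440; S(4,1) = 125.8097; S(4,2) = 99.9600; S(4,3) = 79.4216; S(4,4) = 63.1031
Terminal payoffs V(N, i) = max(K - S_T, 0):
  V(4,0) = 0.000000; V(4,1) = 0.000000; V(4,2) = 0.000000; V(4,3) = 12.528421; V(4,4) = 28.846887
Backward induction: V(k, i) = exp(-r*dt) * [p * V(k+1, i) + (1-p) * V(k+1, i+1)]; then take max(V_cont, immediate exercise) for American.
  V(3,0) = exp(-r*dt) * [p*0.000000 + (1-p)*0.000000] = 0.000000; exercise = 0.000000; V(3,0) = max -> 0.000000
  V(3,1) = exp(-r*dt) * [p*0.000000 + (1-p)*0.000000] = 0.000000; exercise = 0.000000; V(3,1) = max -> 0.000000
  V(3,2) = exp(-r*dt) * [p*0.000000 + (1-p)*12.528421] = 6.639546; exercise = 2.849040; V(3,2) = max -> 6.639546
  V(3,3) = exp(-r*dt) * [p*12.528421 + (1-p)*28.846887] = 21.154628; exercise = 21.156293; V(3,3) = max -> 21.156293
  V(2,0) = exp(-r*dt) * [p*0.000000 + (1-p)*0.000000] = 0.000000; exercise = 0.000000; V(2,0) = max -> 0.000000
  V(2,1) = exp(-r*dt) * [p*0.000000 + (1-p)*6.639546] = 3.518685; exercise = 0.000000; V(2,1) = max -> 3.518685
  V(2,2) = exp(-r*dt) * [p*6.639546 + (1-p)*21.156293] = 14.321214; exercise = 12.528421; V(2,2) = max -> 14.321214
  V(1,0) = exp(-r*dt) * [p*0.000000 + (1-p)*3.518685] = 1.864758; exercise = 0.000000; V(1,0) = max -> 1.864758
  V(1,1) = exp(-r*dt) * [p*3.518685 + (1-p)*14.321214] = 9.237427; exercise = 2.849040; V(1,1) = max -> 9.237427
  V(0,0) = exp(-r*dt) * [p*1.864758 + (1-p)*9.237427] = 5.768707; exercise = 0.000000; V(0,0) = max -> 5.768707

Answer: Price = V(0,0) = 5.7687
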